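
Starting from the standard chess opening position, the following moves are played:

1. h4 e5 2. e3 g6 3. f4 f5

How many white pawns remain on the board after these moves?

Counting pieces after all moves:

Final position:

  a b c d e f g h
  ─────────────────
8│♜ ♞ ♝ ♛ ♚ ♝ ♞ ♜│8
7│♟ ♟ ♟ ♟ · · · ♟│7
6│· · · · · · ♟ ·│6
5│· · · · ♟ ♟ · ·│5
4│· · · · · ♙ · ♙│4
3│· · · · ♙ · · ·│3
2│♙ ♙ ♙ ♙ · · ♙ ·│2
1│♖ ♘ ♗ ♕ ♔ ♗ ♘ ♖│1
  ─────────────────
  a b c d e f g h


8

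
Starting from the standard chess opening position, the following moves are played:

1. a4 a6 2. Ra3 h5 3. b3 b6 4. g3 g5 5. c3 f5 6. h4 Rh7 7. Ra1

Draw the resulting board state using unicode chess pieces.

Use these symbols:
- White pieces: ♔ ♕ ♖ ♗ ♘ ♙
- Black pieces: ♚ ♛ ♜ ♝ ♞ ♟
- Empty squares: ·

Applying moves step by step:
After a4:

♜ ♞ ♝ ♛ ♚ ♝ ♞ ♜
♟ ♟ ♟ ♟ ♟ ♟ ♟ ♟
· · · · · · · ·
· · · · · · · ·
♙ · · · · · · ·
· · · · · · · ·
· ♙ ♙ ♙ ♙ ♙ ♙ ♙
♖ ♘ ♗ ♕ ♔ ♗ ♘ ♖


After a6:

♜ ♞ ♝ ♛ ♚ ♝ ♞ ♜
· ♟ ♟ ♟ ♟ ♟ ♟ ♟
♟ · · · · · · ·
· · · · · · · ·
♙ · · · · · · ·
· · · · · · · ·
· ♙ ♙ ♙ ♙ ♙ ♙ ♙
♖ ♘ ♗ ♕ ♔ ♗ ♘ ♖


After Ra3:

♜ ♞ ♝ ♛ ♚ ♝ ♞ ♜
· ♟ ♟ ♟ ♟ ♟ ♟ ♟
♟ · · · · · · ·
· · · · · · · ·
♙ · · · · · · ·
♖ · · · · · · ·
· ♙ ♙ ♙ ♙ ♙ ♙ ♙
· ♘ ♗ ♕ ♔ ♗ ♘ ♖


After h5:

♜ ♞ ♝ ♛ ♚ ♝ ♞ ♜
· ♟ ♟ ♟ ♟ ♟ ♟ ·
♟ · · · · · · ·
· · · · · · · ♟
♙ · · · · · · ·
♖ · · · · · · ·
· ♙ ♙ ♙ ♙ ♙ ♙ ♙
· ♘ ♗ ♕ ♔ ♗ ♘ ♖


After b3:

♜ ♞ ♝ ♛ ♚ ♝ ♞ ♜
· ♟ ♟ ♟ ♟ ♟ ♟ ·
♟ · · · · · · ·
· · · · · · · ♟
♙ · · · · · · ·
♖ ♙ · · · · · ·
· · ♙ ♙ ♙ ♙ ♙ ♙
· ♘ ♗ ♕ ♔ ♗ ♘ ♖


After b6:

♜ ♞ ♝ ♛ ♚ ♝ ♞ ♜
· · ♟ ♟ ♟ ♟ ♟ ·
♟ ♟ · · · · · ·
· · · · · · · ♟
♙ · · · · · · ·
♖ ♙ · · · · · ·
· · ♙ ♙ ♙ ♙ ♙ ♙
· ♘ ♗ ♕ ♔ ♗ ♘ ♖


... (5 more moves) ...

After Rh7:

♜ ♞ ♝ ♛ ♚ ♝ ♞ ·
· · ♟ ♟ ♟ · · ♜
♟ ♟ · · · · · ·
· · · · · ♟ ♟ ♟
♙ · · · · · · ♙
♖ ♙ ♙ · · · ♙ ·
· · · ♙ ♙ ♙ · ·
· ♘ ♗ ♕ ♔ ♗ ♘ ♖


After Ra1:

♜ ♞ ♝ ♛ ♚ ♝ ♞ ·
· · ♟ ♟ ♟ · · ♜
♟ ♟ · · · · · ·
· · · · · ♟ ♟ ♟
♙ · · · · · · ♙
· ♙ ♙ · · · ♙ ·
· · · ♙ ♙ ♙ · ·
♖ ♘ ♗ ♕ ♔ ♗ ♘ ♖



  a b c d e f g h
  ─────────────────
8│♜ ♞ ♝ ♛ ♚ ♝ ♞ ·│8
7│· · ♟ ♟ ♟ · · ♜│7
6│♟ ♟ · · · · · ·│6
5│· · · · · ♟ ♟ ♟│5
4│♙ · · · · · · ♙│4
3│· ♙ ♙ · · · ♙ ·│3
2│· · · ♙ ♙ ♙ · ·│2
1│♖ ♘ ♗ ♕ ♔ ♗ ♘ ♖│1
  ─────────────────
  a b c d e f g h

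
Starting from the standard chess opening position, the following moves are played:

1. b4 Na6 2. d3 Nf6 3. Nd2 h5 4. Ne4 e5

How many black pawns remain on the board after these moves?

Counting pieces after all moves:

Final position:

  a b c d e f g h
  ─────────────────
8│♜ · ♝ ♛ ♚ ♝ · ♜│8
7│♟ ♟ ♟ ♟ · ♟ ♟ ·│7
6│♞ · · · · ♞ · ·│6
5│· · · · ♟ · · ♟│5
4│· ♙ · · ♘ · · ·│4
3│· · · ♙ · · · ·│3
2│♙ · ♙ · ♙ ♙ ♙ ♙│2
1│♖ · ♗ ♕ ♔ ♗ ♘ ♖│1
  ─────────────────
  a b c d e f g h


8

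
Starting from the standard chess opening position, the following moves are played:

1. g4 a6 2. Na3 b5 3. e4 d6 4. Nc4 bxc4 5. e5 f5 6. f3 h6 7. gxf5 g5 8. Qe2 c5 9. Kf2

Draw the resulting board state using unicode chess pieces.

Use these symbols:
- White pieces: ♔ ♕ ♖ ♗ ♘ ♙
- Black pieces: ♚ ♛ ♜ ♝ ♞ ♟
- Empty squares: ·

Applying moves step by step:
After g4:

♜ ♞ ♝ ♛ ♚ ♝ ♞ ♜
♟ ♟ ♟ ♟ ♟ ♟ ♟ ♟
· · · · · · · ·
· · · · · · · ·
· · · · · · ♙ ·
· · · · · · · ·
♙ ♙ ♙ ♙ ♙ ♙ · ♙
♖ ♘ ♗ ♕ ♔ ♗ ♘ ♖


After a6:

♜ ♞ ♝ ♛ ♚ ♝ ♞ ♜
· ♟ ♟ ♟ ♟ ♟ ♟ ♟
♟ · · · · · · ·
· · · · · · · ·
· · · · · · ♙ ·
· · · · · · · ·
♙ ♙ ♙ ♙ ♙ ♙ · ♙
♖ ♘ ♗ ♕ ♔ ♗ ♘ ♖


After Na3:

♜ ♞ ♝ ♛ ♚ ♝ ♞ ♜
· ♟ ♟ ♟ ♟ ♟ ♟ ♟
♟ · · · · · · ·
· · · · · · · ·
· · · · · · ♙ ·
♘ · · · · · · ·
♙ ♙ ♙ ♙ ♙ ♙ · ♙
♖ · ♗ ♕ ♔ ♗ ♘ ♖


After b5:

♜ ♞ ♝ ♛ ♚ ♝ ♞ ♜
· · ♟ ♟ ♟ ♟ ♟ ♟
♟ · · · · · · ·
· ♟ · · · · · ·
· · · · · · ♙ ·
♘ · · · · · · ·
♙ ♙ ♙ ♙ ♙ ♙ · ♙
♖ · ♗ ♕ ♔ ♗ ♘ ♖


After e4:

♜ ♞ ♝ ♛ ♚ ♝ ♞ ♜
· · ♟ ♟ ♟ ♟ ♟ ♟
♟ · · · · · · ·
· ♟ · · · · · ·
· · · · ♙ · ♙ ·
♘ · · · · · · ·
♙ ♙ ♙ ♙ · ♙ · ♙
♖ · ♗ ♕ ♔ ♗ ♘ ♖


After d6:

♜ ♞ ♝ ♛ ♚ ♝ ♞ ♜
· · ♟ · ♟ ♟ ♟ ♟
♟ · · ♟ · · · ·
· ♟ · · · · · ·
· · · · ♙ · ♙ ·
♘ · · · · · · ·
♙ ♙ ♙ ♙ · ♙ · ♙
♖ · ♗ ♕ ♔ ♗ ♘ ♖


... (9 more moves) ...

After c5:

♜ ♞ ♝ ♛ ♚ ♝ ♞ ♜
· · · · ♟ · · ·
♟ · · ♟ · · · ♟
· · ♟ · ♙ ♙ ♟ ·
· · ♟ · · · · ·
· · · · · ♙ · ·
♙ ♙ ♙ ♙ ♕ · · ♙
♖ · ♗ · ♔ ♗ ♘ ♖


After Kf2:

♜ ♞ ♝ ♛ ♚ ♝ ♞ ♜
· · · · ♟ · · ·
♟ · · ♟ · · · ♟
· · ♟ · ♙ ♙ ♟ ·
· · ♟ · · · · ·
· · · · · ♙ · ·
♙ ♙ ♙ ♙ ♕ ♔ · ♙
♖ · ♗ · · ♗ ♘ ♖



  a b c d e f g h
  ─────────────────
8│♜ ♞ ♝ ♛ ♚ ♝ ♞ ♜│8
7│· · · · ♟ · · ·│7
6│♟ · · ♟ · · · ♟│6
5│· · ♟ · ♙ ♙ ♟ ·│5
4│· · ♟ · · · · ·│4
3│· · · · · ♙ · ·│3
2│♙ ♙ ♙ ♙ ♕ ♔ · ♙│2
1│♖ · ♗ · · ♗ ♘ ♖│1
  ─────────────────
  a b c d e f g h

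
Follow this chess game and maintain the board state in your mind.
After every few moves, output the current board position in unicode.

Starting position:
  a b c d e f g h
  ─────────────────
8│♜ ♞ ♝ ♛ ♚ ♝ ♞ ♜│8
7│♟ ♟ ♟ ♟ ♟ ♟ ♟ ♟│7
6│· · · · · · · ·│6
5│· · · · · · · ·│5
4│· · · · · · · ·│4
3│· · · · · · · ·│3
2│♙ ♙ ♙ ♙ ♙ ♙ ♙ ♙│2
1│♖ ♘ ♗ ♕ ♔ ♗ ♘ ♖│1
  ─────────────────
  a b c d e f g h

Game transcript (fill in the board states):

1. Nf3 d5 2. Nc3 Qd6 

  a b c d e f g h
  ─────────────────
8│♜ ♞ ♝ · ♚ ♝ ♞ ♜│8
7│♟ ♟ ♟ · ♟ ♟ ♟ ♟│7
6│· · · ♛ · · · ·│6
5│· · · ♟ · · · ·│5
4│· · · · · · · ·│4
3│· · ♘ · · ♘ · ·│3
2│♙ ♙ ♙ ♙ ♙ ♙ ♙ ♙│2
1│♖ · ♗ ♕ ♔ ♗ · ♖│1
  ─────────────────
  a b c d e f g h

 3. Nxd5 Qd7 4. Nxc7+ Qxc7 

  a b c d e f g h
  ─────────────────
8│♜ ♞ ♝ · ♚ ♝ ♞ ♜│8
7│♟ ♟ ♛ · ♟ ♟ ♟ ♟│7
6│· · · · · · · ·│6
5│· · · · · · · ·│5
4│· · · · · · · ·│4
3│· · · · · ♘ · ·│3
2│♙ ♙ ♙ ♙ ♙ ♙ ♙ ♙│2
1│♖ · ♗ ♕ ♔ ♗ · ♖│1
  ─────────────────
  a b c d e f g h

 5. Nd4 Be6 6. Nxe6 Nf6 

  a b c d e f g h
  ─────────────────
8│♜ ♞ · · ♚ ♝ · ♜│8
7│♟ ♟ ♛ · ♟ ♟ ♟ ♟│7
6│· · · · ♘ ♞ · ·│6
5│· · · · · · · ·│5
4│· · · · · · · ·│4
3│· · · · · · · ·│3
2│♙ ♙ ♙ ♙ ♙ ♙ ♙ ♙│2
1│♖ · ♗ ♕ ♔ ♗ · ♖│1
  ─────────────────
  a b c d e f g h

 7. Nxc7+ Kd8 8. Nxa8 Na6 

  a b c d e f g h
  ─────────────────
8│♘ · · ♚ · ♝ · ♜│8
7│♟ ♟ · · ♟ ♟ ♟ ♟│7
6│♞ · · · · ♞ · ·│6
5│· · · · · · · ·│5
4│· · · · · · · ·│4
3│· · · · · · · ·│3
2│♙ ♙ ♙ ♙ ♙ ♙ ♙ ♙│2
1│♖ · ♗ ♕ ♔ ♗ · ♖│1
  ─────────────────
  a b c d e f g h



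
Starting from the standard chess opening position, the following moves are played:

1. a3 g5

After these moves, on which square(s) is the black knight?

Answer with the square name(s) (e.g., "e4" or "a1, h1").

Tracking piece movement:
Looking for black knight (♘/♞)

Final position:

  a b c d e f g h
  ─────────────────
8│♜ ♞ ♝ ♛ ♚ ♝ ♞ ♜│8
7│♟ ♟ ♟ ♟ ♟ ♟ · ♟│7
6│· · · · · · · ·│6
5│· · · · · · ♟ ·│5
4│· · · · · · · ·│4
3│♙ · · · · · · ·│3
2│· ♙ ♙ ♙ ♙ ♙ ♙ ♙│2
1│♖ ♘ ♗ ♕ ♔ ♗ ♘ ♖│1
  ─────────────────
  a b c d e f g h


b8, g8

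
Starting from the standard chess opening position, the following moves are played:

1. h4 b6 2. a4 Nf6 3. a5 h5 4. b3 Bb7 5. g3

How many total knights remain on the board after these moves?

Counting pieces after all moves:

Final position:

  a b c d e f g h
  ─────────────────
8│♜ ♞ · ♛ ♚ ♝ · ♜│8
7│♟ ♝ ♟ ♟ ♟ ♟ ♟ ·│7
6│· ♟ · · · ♞ · ·│6
5│♙ · · · · · · ♟│5
4│· · · · · · · ♙│4
3│· ♙ · · · · ♙ ·│3
2│· · ♙ ♙ ♙ ♙ · ·│2
1│♖ ♘ ♗ ♕ ♔ ♗ ♘ ♖│1
  ─────────────────
  a b c d e f g h


4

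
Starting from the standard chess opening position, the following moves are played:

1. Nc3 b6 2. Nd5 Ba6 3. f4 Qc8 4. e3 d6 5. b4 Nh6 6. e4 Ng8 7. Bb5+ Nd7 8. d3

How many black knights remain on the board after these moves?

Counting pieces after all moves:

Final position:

  a b c d e f g h
  ─────────────────
8│♜ · ♛ · ♚ ♝ ♞ ♜│8
7│♟ · ♟ ♞ ♟ ♟ ♟ ♟│7
6│♝ ♟ · ♟ · · · ·│6
5│· ♗ · ♘ · · · ·│5
4│· ♙ · · ♙ ♙ · ·│4
3│· · · ♙ · · · ·│3
2│♙ · ♙ · · · ♙ ♙│2
1│♖ · ♗ ♕ ♔ · ♘ ♖│1
  ─────────────────
  a b c d e f g h


2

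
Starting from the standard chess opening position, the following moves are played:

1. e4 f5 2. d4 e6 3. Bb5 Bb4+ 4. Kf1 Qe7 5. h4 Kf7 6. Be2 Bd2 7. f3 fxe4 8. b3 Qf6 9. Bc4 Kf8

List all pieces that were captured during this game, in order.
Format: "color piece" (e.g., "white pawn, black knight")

Tracking captures:
  fxe4: captured white pawn

white pawn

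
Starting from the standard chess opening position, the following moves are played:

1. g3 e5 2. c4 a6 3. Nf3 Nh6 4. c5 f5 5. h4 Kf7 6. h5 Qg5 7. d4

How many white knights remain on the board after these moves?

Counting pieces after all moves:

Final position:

  a b c d e f g h
  ─────────────────
8│♜ ♞ ♝ · · ♝ · ♜│8
7│· ♟ ♟ ♟ · ♚ ♟ ♟│7
6│♟ · · · · · · ♞│6
5│· · ♙ · ♟ ♟ ♛ ♙│5
4│· · · ♙ · · · ·│4
3│· · · · · ♘ ♙ ·│3
2│♙ ♙ · · ♙ ♙ · ·│2
1│♖ ♘ ♗ ♕ ♔ ♗ · ♖│1
  ─────────────────
  a b c d e f g h


2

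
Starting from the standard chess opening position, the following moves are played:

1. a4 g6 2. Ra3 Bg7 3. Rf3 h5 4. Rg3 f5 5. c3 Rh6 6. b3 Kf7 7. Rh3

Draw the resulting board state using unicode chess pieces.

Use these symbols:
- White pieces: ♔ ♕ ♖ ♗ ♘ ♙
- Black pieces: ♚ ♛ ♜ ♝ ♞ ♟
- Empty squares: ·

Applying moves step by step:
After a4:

♜ ♞ ♝ ♛ ♚ ♝ ♞ ♜
♟ ♟ ♟ ♟ ♟ ♟ ♟ ♟
· · · · · · · ·
· · · · · · · ·
♙ · · · · · · ·
· · · · · · · ·
· ♙ ♙ ♙ ♙ ♙ ♙ ♙
♖ ♘ ♗ ♕ ♔ ♗ ♘ ♖


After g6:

♜ ♞ ♝ ♛ ♚ ♝ ♞ ♜
♟ ♟ ♟ ♟ ♟ ♟ · ♟
· · · · · · ♟ ·
· · · · · · · ·
♙ · · · · · · ·
· · · · · · · ·
· ♙ ♙ ♙ ♙ ♙ ♙ ♙
♖ ♘ ♗ ♕ ♔ ♗ ♘ ♖


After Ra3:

♜ ♞ ♝ ♛ ♚ ♝ ♞ ♜
♟ ♟ ♟ ♟ ♟ ♟ · ♟
· · · · · · ♟ ·
· · · · · · · ·
♙ · · · · · · ·
♖ · · · · · · ·
· ♙ ♙ ♙ ♙ ♙ ♙ ♙
· ♘ ♗ ♕ ♔ ♗ ♘ ♖


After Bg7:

♜ ♞ ♝ ♛ ♚ · ♞ ♜
♟ ♟ ♟ ♟ ♟ ♟ ♝ ♟
· · · · · · ♟ ·
· · · · · · · ·
♙ · · · · · · ·
♖ · · · · · · ·
· ♙ ♙ ♙ ♙ ♙ ♙ ♙
· ♘ ♗ ♕ ♔ ♗ ♘ ♖


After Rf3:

♜ ♞ ♝ ♛ ♚ · ♞ ♜
♟ ♟ ♟ ♟ ♟ ♟ ♝ ♟
· · · · · · ♟ ·
· · · · · · · ·
♙ · · · · · · ·
· · · · · ♖ · ·
· ♙ ♙ ♙ ♙ ♙ ♙ ♙
· ♘ ♗ ♕ ♔ ♗ ♘ ♖


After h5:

♜ ♞ ♝ ♛ ♚ · ♞ ♜
♟ ♟ ♟ ♟ ♟ ♟ ♝ ·
· · · · · · ♟ ·
· · · · · · · ♟
♙ · · · · · · ·
· · · · · ♖ · ·
· ♙ ♙ ♙ ♙ ♙ ♙ ♙
· ♘ ♗ ♕ ♔ ♗ ♘ ♖


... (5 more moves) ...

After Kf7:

♜ ♞ ♝ ♛ · · ♞ ·
♟ ♟ ♟ ♟ ♟ ♚ ♝ ·
· · · · · · ♟ ♜
· · · · · ♟ · ♟
♙ · · · · · · ·
· ♙ ♙ · · · ♖ ·
· · · ♙ ♙ ♙ ♙ ♙
· ♘ ♗ ♕ ♔ ♗ ♘ ♖


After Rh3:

♜ ♞ ♝ ♛ · · ♞ ·
♟ ♟ ♟ ♟ ♟ ♚ ♝ ·
· · · · · · ♟ ♜
· · · · · ♟ · ♟
♙ · · · · · · ·
· ♙ ♙ · · · · ♖
· · · ♙ ♙ ♙ ♙ ♙
· ♘ ♗ ♕ ♔ ♗ ♘ ♖



  a b c d e f g h
  ─────────────────
8│♜ ♞ ♝ ♛ · · ♞ ·│8
7│♟ ♟ ♟ ♟ ♟ ♚ ♝ ·│7
6│· · · · · · ♟ ♜│6
5│· · · · · ♟ · ♟│5
4│♙ · · · · · · ·│4
3│· ♙ ♙ · · · · ♖│3
2│· · · ♙ ♙ ♙ ♙ ♙│2
1│· ♘ ♗ ♕ ♔ ♗ ♘ ♖│1
  ─────────────────
  a b c d e f g h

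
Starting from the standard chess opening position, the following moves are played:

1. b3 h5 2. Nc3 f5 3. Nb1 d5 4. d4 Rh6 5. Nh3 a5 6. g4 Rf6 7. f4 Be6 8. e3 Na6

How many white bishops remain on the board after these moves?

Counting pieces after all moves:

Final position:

  a b c d e f g h
  ─────────────────
8│♜ · · ♛ ♚ ♝ ♞ ·│8
7│· ♟ ♟ · ♟ · ♟ ·│7
6│♞ · · · ♝ ♜ · ·│6
5│♟ · · ♟ · ♟ · ♟│5
4│· · · ♙ · ♙ ♙ ·│4
3│· ♙ · · ♙ · · ♘│3
2│♙ · ♙ · · · · ♙│2
1│♖ ♘ ♗ ♕ ♔ ♗ · ♖│1
  ─────────────────
  a b c d e f g h


2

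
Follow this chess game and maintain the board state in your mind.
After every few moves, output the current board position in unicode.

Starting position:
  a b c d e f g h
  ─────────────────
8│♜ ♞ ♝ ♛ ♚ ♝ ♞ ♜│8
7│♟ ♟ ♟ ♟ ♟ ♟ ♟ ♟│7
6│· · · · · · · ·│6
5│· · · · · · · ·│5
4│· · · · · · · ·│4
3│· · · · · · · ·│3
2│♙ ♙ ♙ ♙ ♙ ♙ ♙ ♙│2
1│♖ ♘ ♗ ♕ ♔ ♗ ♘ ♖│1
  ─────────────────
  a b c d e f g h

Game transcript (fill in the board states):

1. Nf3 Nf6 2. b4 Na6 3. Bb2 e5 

  a b c d e f g h
  ─────────────────
8│♜ · ♝ ♛ ♚ ♝ · ♜│8
7│♟ ♟ ♟ ♟ · ♟ ♟ ♟│7
6│♞ · · · · ♞ · ·│6
5│· · · · ♟ · · ·│5
4│· ♙ · · · · · ·│4
3│· · · · · ♘ · ·│3
2│♙ ♗ ♙ ♙ ♙ ♙ ♙ ♙│2
1│♖ ♘ · ♕ ♔ ♗ · ♖│1
  ─────────────────
  a b c d e f g h

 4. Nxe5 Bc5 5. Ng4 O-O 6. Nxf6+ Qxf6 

  a b c d e f g h
  ─────────────────
8│♜ · ♝ · · ♜ ♚ ·│8
7│♟ ♟ ♟ ♟ · ♟ ♟ ♟│7
6│♞ · · · · ♛ · ·│6
5│· · ♝ · · · · ·│5
4│· ♙ · · · · · ·│4
3│· · · · · · · ·│3
2│♙ ♗ ♙ ♙ ♙ ♙ ♙ ♙│2
1│♖ ♘ · ♕ ♔ ♗ · ♖│1
  ─────────────────
  a b c d e f g h

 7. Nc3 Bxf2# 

  a b c d e f g h
  ─────────────────
8│♜ · ♝ · · ♜ ♚ ·│8
7│♟ ♟ ♟ ♟ · ♟ ♟ ♟│7
6│♞ · · · · ♛ · ·│6
5│· · · · · · · ·│5
4│· ♙ · · · · · ·│4
3│· · ♘ · · · · ·│3
2│♙ ♗ ♙ ♙ ♙ ♝ ♙ ♙│2
1│♖ · · ♕ ♔ ♗ · ♖│1
  ─────────────────
  a b c d e f g h


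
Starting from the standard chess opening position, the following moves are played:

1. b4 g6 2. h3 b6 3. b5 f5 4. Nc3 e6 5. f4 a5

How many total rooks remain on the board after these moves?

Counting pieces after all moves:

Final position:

  a b c d e f g h
  ─────────────────
8│♜ ♞ ♝ ♛ ♚ ♝ ♞ ♜│8
7│· · ♟ ♟ · · · ♟│7
6│· ♟ · · ♟ · ♟ ·│6
5│♟ ♙ · · · ♟ · ·│5
4│· · · · · ♙ · ·│4
3│· · ♘ · · · · ♙│3
2│♙ · ♙ ♙ ♙ · ♙ ·│2
1│♖ · ♗ ♕ ♔ ♗ ♘ ♖│1
  ─────────────────
  a b c d e f g h


4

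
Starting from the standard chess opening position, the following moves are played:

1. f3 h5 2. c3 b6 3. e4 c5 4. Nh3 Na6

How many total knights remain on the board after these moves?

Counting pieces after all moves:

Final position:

  a b c d e f g h
  ─────────────────
8│♜ · ♝ ♛ ♚ ♝ ♞ ♜│8
7│♟ · · ♟ ♟ ♟ ♟ ·│7
6│♞ ♟ · · · · · ·│6
5│· · ♟ · · · · ♟│5
4│· · · · ♙ · · ·│4
3│· · ♙ · · ♙ · ♘│3
2│♙ ♙ · ♙ · · ♙ ♙│2
1│♖ ♘ ♗ ♕ ♔ ♗ · ♖│1
  ─────────────────
  a b c d e f g h


4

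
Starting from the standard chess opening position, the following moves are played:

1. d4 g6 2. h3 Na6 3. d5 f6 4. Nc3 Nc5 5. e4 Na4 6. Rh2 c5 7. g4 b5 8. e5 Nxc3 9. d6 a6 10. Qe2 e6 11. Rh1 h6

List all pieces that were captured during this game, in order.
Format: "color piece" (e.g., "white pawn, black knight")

Tracking captures:
  Nxc3: captured white knight

white knight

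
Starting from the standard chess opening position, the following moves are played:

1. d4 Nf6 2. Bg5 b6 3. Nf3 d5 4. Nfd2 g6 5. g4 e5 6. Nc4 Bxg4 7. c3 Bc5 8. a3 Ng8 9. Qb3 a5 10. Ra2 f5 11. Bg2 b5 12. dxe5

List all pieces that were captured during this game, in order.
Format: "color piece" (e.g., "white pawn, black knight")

Tracking captures:
  Bxg4: captured white pawn
  dxe5: captured black pawn

white pawn, black pawn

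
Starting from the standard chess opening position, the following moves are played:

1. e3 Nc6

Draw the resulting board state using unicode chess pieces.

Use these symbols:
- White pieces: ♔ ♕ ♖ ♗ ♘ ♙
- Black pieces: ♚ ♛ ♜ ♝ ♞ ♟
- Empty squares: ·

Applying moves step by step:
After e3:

♜ ♞ ♝ ♛ ♚ ♝ ♞ ♜
♟ ♟ ♟ ♟ ♟ ♟ ♟ ♟
· · · · · · · ·
· · · · · · · ·
· · · · · · · ·
· · · · ♙ · · ·
♙ ♙ ♙ ♙ · ♙ ♙ ♙
♖ ♘ ♗ ♕ ♔ ♗ ♘ ♖


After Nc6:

♜ · ♝ ♛ ♚ ♝ ♞ ♜
♟ ♟ ♟ ♟ ♟ ♟ ♟ ♟
· · ♞ · · · · ·
· · · · · · · ·
· · · · · · · ·
· · · · ♙ · · ·
♙ ♙ ♙ ♙ · ♙ ♙ ♙
♖ ♘ ♗ ♕ ♔ ♗ ♘ ♖



  a b c d e f g h
  ─────────────────
8│♜ · ♝ ♛ ♚ ♝ ♞ ♜│8
7│♟ ♟ ♟ ♟ ♟ ♟ ♟ ♟│7
6│· · ♞ · · · · ·│6
5│· · · · · · · ·│5
4│· · · · · · · ·│4
3│· · · · ♙ · · ·│3
2│♙ ♙ ♙ ♙ · ♙ ♙ ♙│2
1│♖ ♘ ♗ ♕ ♔ ♗ ♘ ♖│1
  ─────────────────
  a b c d e f g h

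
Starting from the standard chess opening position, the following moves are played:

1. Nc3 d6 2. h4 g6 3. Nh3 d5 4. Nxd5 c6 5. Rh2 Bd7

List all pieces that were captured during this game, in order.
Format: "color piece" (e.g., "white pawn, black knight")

Tracking captures:
  Nxd5: captured black pawn

black pawn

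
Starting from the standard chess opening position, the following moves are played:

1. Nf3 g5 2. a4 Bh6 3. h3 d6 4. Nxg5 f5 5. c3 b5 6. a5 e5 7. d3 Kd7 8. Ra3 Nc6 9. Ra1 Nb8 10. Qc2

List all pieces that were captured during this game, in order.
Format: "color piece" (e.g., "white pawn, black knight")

Tracking captures:
  Nxg5: captured black pawn

black pawn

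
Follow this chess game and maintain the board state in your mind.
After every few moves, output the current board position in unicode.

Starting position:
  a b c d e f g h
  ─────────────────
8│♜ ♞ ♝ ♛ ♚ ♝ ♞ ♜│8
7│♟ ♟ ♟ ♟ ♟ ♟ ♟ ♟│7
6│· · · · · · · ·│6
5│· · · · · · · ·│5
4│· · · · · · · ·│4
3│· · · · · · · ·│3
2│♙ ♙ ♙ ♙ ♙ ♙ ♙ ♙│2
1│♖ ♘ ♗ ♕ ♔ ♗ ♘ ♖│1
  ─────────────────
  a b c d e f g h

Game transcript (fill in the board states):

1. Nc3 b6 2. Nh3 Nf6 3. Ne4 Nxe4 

  a b c d e f g h
  ─────────────────
8│♜ ♞ ♝ ♛ ♚ ♝ · ♜│8
7│♟ · ♟ ♟ ♟ ♟ ♟ ♟│7
6│· ♟ · · · · · ·│6
5│· · · · · · · ·│5
4│· · · · ♞ · · ·│4
3│· · · · · · · ♘│3
2│♙ ♙ ♙ ♙ ♙ ♙ ♙ ♙│2
1│♖ · ♗ ♕ ♔ ♗ · ♖│1
  ─────────────────
  a b c d e f g h

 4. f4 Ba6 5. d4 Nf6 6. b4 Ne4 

  a b c d e f g h
  ─────────────────
8│♜ ♞ · ♛ ♚ ♝ · ♜│8
7│♟ · ♟ ♟ ♟ ♟ ♟ ♟│7
6│♝ ♟ · · · · · ·│6
5│· · · · · · · ·│5
4│· ♙ · ♙ ♞ ♙ · ·│4
3│· · · · · · · ♘│3
2│♙ · ♙ · ♙ · ♙ ♙│2
1│♖ · ♗ ♕ ♔ ♗ · ♖│1
  ─────────────────
  a b c d e f g h

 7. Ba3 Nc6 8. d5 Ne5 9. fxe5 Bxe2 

  a b c d e f g h
  ─────────────────
8│♜ · · ♛ ♚ ♝ · ♜│8
7│♟ · ♟ ♟ ♟ ♟ ♟ ♟│7
6│· ♟ · · · · · ·│6
5│· · · ♙ ♙ · · ·│5
4│· ♙ · · ♞ · · ·│4
3│♗ · · · · · · ♘│3
2│♙ · ♙ · ♝ · ♙ ♙│2
1│♖ · · ♕ ♔ ♗ · ♖│1
  ─────────────────
  a b c d e f g h

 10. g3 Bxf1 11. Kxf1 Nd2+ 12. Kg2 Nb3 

  a b c d e f g h
  ─────────────────
8│♜ · · ♛ ♚ ♝ · ♜│8
7│♟ · ♟ ♟ ♟ ♟ ♟ ♟│7
6│· ♟ · · · · · ·│6
5│· · · ♙ ♙ · · ·│5
4│· ♙ · · · · · ·│4
3│♗ ♞ · · · · ♙ ♘│3
2│♙ · ♙ · · · ♔ ♙│2
1│♖ · · ♕ · · · ♖│1
  ─────────────────
  a b c d e f g h

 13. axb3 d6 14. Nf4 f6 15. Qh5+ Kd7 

  a b c d e f g h
  ─────────────────
8│♜ · · ♛ · ♝ · ♜│8
7│♟ · ♟ ♚ ♟ · ♟ ♟│7
6│· ♟ · ♟ · ♟ · ·│6
5│· · · ♙ ♙ · · ♕│5
4│· ♙ · · · ♘ · ·│4
3│♗ ♙ · · · · ♙ ·│3
2│· · ♙ · · · ♔ ♙│2
1│♖ · · · · · · ♖│1
  ─────────────────
  a b c d e f g h



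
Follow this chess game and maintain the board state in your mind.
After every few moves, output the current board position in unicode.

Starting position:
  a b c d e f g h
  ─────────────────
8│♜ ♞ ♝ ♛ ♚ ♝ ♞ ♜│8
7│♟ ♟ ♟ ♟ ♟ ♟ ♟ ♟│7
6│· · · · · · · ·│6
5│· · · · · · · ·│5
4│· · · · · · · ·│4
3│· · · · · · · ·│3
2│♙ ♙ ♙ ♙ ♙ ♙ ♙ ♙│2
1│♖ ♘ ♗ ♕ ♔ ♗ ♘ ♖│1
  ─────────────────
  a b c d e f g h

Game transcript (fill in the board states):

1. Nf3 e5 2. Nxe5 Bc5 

  a b c d e f g h
  ─────────────────
8│♜ ♞ ♝ ♛ ♚ · ♞ ♜│8
7│♟ ♟ ♟ ♟ · ♟ ♟ ♟│7
6│· · · · · · · ·│6
5│· · ♝ · ♘ · · ·│5
4│· · · · · · · ·│4
3│· · · · · · · ·│3
2│♙ ♙ ♙ ♙ ♙ ♙ ♙ ♙│2
1│♖ ♘ ♗ ♕ ♔ ♗ · ♖│1
  ─────────────────
  a b c d e f g h

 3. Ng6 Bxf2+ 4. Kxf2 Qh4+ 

  a b c d e f g h
  ─────────────────
8│♜ ♞ ♝ · ♚ · ♞ ♜│8
7│♟ ♟ ♟ ♟ · ♟ ♟ ♟│7
6│· · · · · · ♘ ·│6
5│· · · · · · · ·│5
4│· · · · · · · ♛│4
3│· · · · · · · ·│3
2│♙ ♙ ♙ ♙ ♙ ♔ ♙ ♙│2
1│♖ ♘ ♗ ♕ · ♗ · ♖│1
  ─────────────────
  a b c d e f g h

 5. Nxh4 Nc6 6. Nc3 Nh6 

  a b c d e f g h
  ─────────────────
8│♜ · ♝ · ♚ · · ♜│8
7│♟ ♟ ♟ ♟ · ♟ ♟ ♟│7
6│· · ♞ · · · · ♞│6
5│· · · · · · · ·│5
4│· · · · · · · ♘│4
3│· · ♘ · · · · ·│3
2│♙ ♙ ♙ ♙ ♙ ♔ ♙ ♙│2
1│♖ · ♗ ♕ · ♗ · ♖│1
  ─────────────────
  a b c d e f g h

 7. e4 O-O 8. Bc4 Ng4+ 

  a b c d e f g h
  ─────────────────
8│♜ · ♝ · · ♜ ♚ ·│8
7│♟ ♟ ♟ ♟ · ♟ ♟ ♟│7
6│· · ♞ · · · · ·│6
5│· · · · · · · ·│5
4│· · ♗ · ♙ · ♞ ♘│4
3│· · ♘ · · · · ·│3
2│♙ ♙ ♙ ♙ · ♔ ♙ ♙│2
1│♖ · ♗ ♕ · · · ♖│1
  ─────────────────
  a b c d e f g h

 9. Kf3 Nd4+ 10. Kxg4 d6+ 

  a b c d e f g h
  ─────────────────
8│♜ · ♝ · · ♜ ♚ ·│8
7│♟ ♟ ♟ · · ♟ ♟ ♟│7
6│· · · ♟ · · · ·│6
5│· · · · · · · ·│5
4│· · ♗ ♞ ♙ · ♔ ♘│4
3│· · ♘ · · · · ·│3
2│♙ ♙ ♙ ♙ · · ♙ ♙│2
1│♖ · ♗ ♕ · · · ♖│1
  ─────────────────
  a b c d e f g h



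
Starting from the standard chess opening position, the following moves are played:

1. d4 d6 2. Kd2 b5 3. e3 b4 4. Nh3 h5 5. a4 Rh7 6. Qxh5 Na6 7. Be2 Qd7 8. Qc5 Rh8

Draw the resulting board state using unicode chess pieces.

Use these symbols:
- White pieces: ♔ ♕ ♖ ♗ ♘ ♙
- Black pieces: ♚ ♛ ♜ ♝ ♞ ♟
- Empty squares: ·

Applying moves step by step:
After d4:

♜ ♞ ♝ ♛ ♚ ♝ ♞ ♜
♟ ♟ ♟ ♟ ♟ ♟ ♟ ♟
· · · · · · · ·
· · · · · · · ·
· · · ♙ · · · ·
· · · · · · · ·
♙ ♙ ♙ · ♙ ♙ ♙ ♙
♖ ♘ ♗ ♕ ♔ ♗ ♘ ♖


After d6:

♜ ♞ ♝ ♛ ♚ ♝ ♞ ♜
♟ ♟ ♟ · ♟ ♟ ♟ ♟
· · · ♟ · · · ·
· · · · · · · ·
· · · ♙ · · · ·
· · · · · · · ·
♙ ♙ ♙ · ♙ ♙ ♙ ♙
♖ ♘ ♗ ♕ ♔ ♗ ♘ ♖


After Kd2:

♜ ♞ ♝ ♛ ♚ ♝ ♞ ♜
♟ ♟ ♟ · ♟ ♟ ♟ ♟
· · · ♟ · · · ·
· · · · · · · ·
· · · ♙ · · · ·
· · · · · · · ·
♙ ♙ ♙ ♔ ♙ ♙ ♙ ♙
♖ ♘ ♗ ♕ · ♗ ♘ ♖


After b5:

♜ ♞ ♝ ♛ ♚ ♝ ♞ ♜
♟ · ♟ · ♟ ♟ ♟ ♟
· · · ♟ · · · ·
· ♟ · · · · · ·
· · · ♙ · · · ·
· · · · · · · ·
♙ ♙ ♙ ♔ ♙ ♙ ♙ ♙
♖ ♘ ♗ ♕ · ♗ ♘ ♖


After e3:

♜ ♞ ♝ ♛ ♚ ♝ ♞ ♜
♟ · ♟ · ♟ ♟ ♟ ♟
· · · ♟ · · · ·
· ♟ · · · · · ·
· · · ♙ · · · ·
· · · · ♙ · · ·
♙ ♙ ♙ ♔ · ♙ ♙ ♙
♖ ♘ ♗ ♕ · ♗ ♘ ♖


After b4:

♜ ♞ ♝ ♛ ♚ ♝ ♞ ♜
♟ · ♟ · ♟ ♟ ♟ ♟
· · · ♟ · · · ·
· · · · · · · ·
· ♟ · ♙ · · · ·
· · · · ♙ · · ·
♙ ♙ ♙ ♔ · ♙ ♙ ♙
♖ ♘ ♗ ♕ · ♗ ♘ ♖


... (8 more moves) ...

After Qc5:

♜ · ♝ · ♚ ♝ ♞ ·
♟ · ♟ ♛ ♟ ♟ ♟ ♜
♞ · · ♟ · · · ·
· · ♕ · · · · ·
♙ ♟ · ♙ · · · ·
· · · · ♙ · · ♘
· ♙ ♙ ♔ ♗ ♙ ♙ ♙
♖ ♘ ♗ · · · · ♖


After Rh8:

♜ · ♝ · ♚ ♝ ♞ ♜
♟ · ♟ ♛ ♟ ♟ ♟ ·
♞ · · ♟ · · · ·
· · ♕ · · · · ·
♙ ♟ · ♙ · · · ·
· · · · ♙ · · ♘
· ♙ ♙ ♔ ♗ ♙ ♙ ♙
♖ ♘ ♗ · · · · ♖



  a b c d e f g h
  ─────────────────
8│♜ · ♝ · ♚ ♝ ♞ ♜│8
7│♟ · ♟ ♛ ♟ ♟ ♟ ·│7
6│♞ · · ♟ · · · ·│6
5│· · ♕ · · · · ·│5
4│♙ ♟ · ♙ · · · ·│4
3│· · · · ♙ · · ♘│3
2│· ♙ ♙ ♔ ♗ ♙ ♙ ♙│2
1│♖ ♘ ♗ · · · · ♖│1
  ─────────────────
  a b c d e f g h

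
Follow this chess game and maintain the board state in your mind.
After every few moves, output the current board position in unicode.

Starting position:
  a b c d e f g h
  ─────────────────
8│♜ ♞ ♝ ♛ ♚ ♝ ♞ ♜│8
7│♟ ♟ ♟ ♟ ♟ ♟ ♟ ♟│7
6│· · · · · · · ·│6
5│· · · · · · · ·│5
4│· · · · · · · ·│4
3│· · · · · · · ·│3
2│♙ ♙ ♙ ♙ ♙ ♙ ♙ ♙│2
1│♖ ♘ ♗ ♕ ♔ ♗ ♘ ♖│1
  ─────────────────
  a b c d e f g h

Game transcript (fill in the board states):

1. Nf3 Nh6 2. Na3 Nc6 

  a b c d e f g h
  ─────────────────
8│♜ · ♝ ♛ ♚ ♝ · ♜│8
7│♟ ♟ ♟ ♟ ♟ ♟ ♟ ♟│7
6│· · ♞ · · · · ♞│6
5│· · · · · · · ·│5
4│· · · · · · · ·│4
3│♘ · · · · ♘ · ·│3
2│♙ ♙ ♙ ♙ ♙ ♙ ♙ ♙│2
1│♖ · ♗ ♕ ♔ ♗ · ♖│1
  ─────────────────
  a b c d e f g h

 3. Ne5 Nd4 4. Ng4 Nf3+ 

  a b c d e f g h
  ─────────────────
8│♜ · ♝ ♛ ♚ ♝ · ♜│8
7│♟ ♟ ♟ ♟ ♟ ♟ ♟ ♟│7
6│· · · · · · · ♞│6
5│· · · · · · · ·│5
4│· · · · · · ♘ ·│4
3│♘ · · · · ♞ · ·│3
2│♙ ♙ ♙ ♙ ♙ ♙ ♙ ♙│2
1│♖ · ♗ ♕ ♔ ♗ · ♖│1
  ─────────────────
  a b c d e f g h

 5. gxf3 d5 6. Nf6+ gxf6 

  a b c d e f g h
  ─────────────────
8│♜ · ♝ ♛ ♚ ♝ · ♜│8
7│♟ ♟ ♟ · ♟ ♟ · ♟│7
6│· · · · · ♟ · ♞│6
5│· · · ♟ · · · ·│5
4│· · · · · · · ·│4
3│♘ · · · · ♙ · ·│3
2│♙ ♙ ♙ ♙ ♙ ♙ · ♙│2
1│♖ · ♗ ♕ ♔ ♗ · ♖│1
  ─────────────────
  a b c d e f g h



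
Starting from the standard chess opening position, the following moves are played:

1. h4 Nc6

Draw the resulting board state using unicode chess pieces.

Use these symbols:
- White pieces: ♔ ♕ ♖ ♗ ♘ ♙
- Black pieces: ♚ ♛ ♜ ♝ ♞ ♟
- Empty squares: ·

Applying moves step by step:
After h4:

♜ ♞ ♝ ♛ ♚ ♝ ♞ ♜
♟ ♟ ♟ ♟ ♟ ♟ ♟ ♟
· · · · · · · ·
· · · · · · · ·
· · · · · · · ♙
· · · · · · · ·
♙ ♙ ♙ ♙ ♙ ♙ ♙ ·
♖ ♘ ♗ ♕ ♔ ♗ ♘ ♖


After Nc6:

♜ · ♝ ♛ ♚ ♝ ♞ ♜
♟ ♟ ♟ ♟ ♟ ♟ ♟ ♟
· · ♞ · · · · ·
· · · · · · · ·
· · · · · · · ♙
· · · · · · · ·
♙ ♙ ♙ ♙ ♙ ♙ ♙ ·
♖ ♘ ♗ ♕ ♔ ♗ ♘ ♖



  a b c d e f g h
  ─────────────────
8│♜ · ♝ ♛ ♚ ♝ ♞ ♜│8
7│♟ ♟ ♟ ♟ ♟ ♟ ♟ ♟│7
6│· · ♞ · · · · ·│6
5│· · · · · · · ·│5
4│· · · · · · · ♙│4
3│· · · · · · · ·│3
2│♙ ♙ ♙ ♙ ♙ ♙ ♙ ·│2
1│♖ ♘ ♗ ♕ ♔ ♗ ♘ ♖│1
  ─────────────────
  a b c d e f g h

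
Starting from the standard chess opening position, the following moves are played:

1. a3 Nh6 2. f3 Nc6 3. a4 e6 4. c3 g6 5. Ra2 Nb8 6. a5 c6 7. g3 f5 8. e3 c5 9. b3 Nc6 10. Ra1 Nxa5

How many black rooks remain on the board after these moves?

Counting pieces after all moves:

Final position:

  a b c d e f g h
  ─────────────────
8│♜ · ♝ ♛ ♚ ♝ · ♜│8
7│♟ ♟ · ♟ · · · ♟│7
6│· · · · ♟ · ♟ ♞│6
5│♞ · ♟ · · ♟ · ·│5
4│· · · · · · · ·│4
3│· ♙ ♙ · ♙ ♙ ♙ ·│3
2│· · · ♙ · · · ♙│2
1│♖ ♘ ♗ ♕ ♔ ♗ ♘ ♖│1
  ─────────────────
  a b c d e f g h


2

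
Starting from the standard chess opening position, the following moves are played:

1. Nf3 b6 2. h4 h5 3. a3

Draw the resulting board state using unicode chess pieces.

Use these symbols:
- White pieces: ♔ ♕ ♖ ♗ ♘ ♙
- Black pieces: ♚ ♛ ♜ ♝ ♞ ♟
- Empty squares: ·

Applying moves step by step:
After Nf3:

♜ ♞ ♝ ♛ ♚ ♝ ♞ ♜
♟ ♟ ♟ ♟ ♟ ♟ ♟ ♟
· · · · · · · ·
· · · · · · · ·
· · · · · · · ·
· · · · · ♘ · ·
♙ ♙ ♙ ♙ ♙ ♙ ♙ ♙
♖ ♘ ♗ ♕ ♔ ♗ · ♖


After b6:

♜ ♞ ♝ ♛ ♚ ♝ ♞ ♜
♟ · ♟ ♟ ♟ ♟ ♟ ♟
· ♟ · · · · · ·
· · · · · · · ·
· · · · · · · ·
· · · · · ♘ · ·
♙ ♙ ♙ ♙ ♙ ♙ ♙ ♙
♖ ♘ ♗ ♕ ♔ ♗ · ♖


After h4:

♜ ♞ ♝ ♛ ♚ ♝ ♞ ♜
♟ · ♟ ♟ ♟ ♟ ♟ ♟
· ♟ · · · · · ·
· · · · · · · ·
· · · · · · · ♙
· · · · · ♘ · ·
♙ ♙ ♙ ♙ ♙ ♙ ♙ ·
♖ ♘ ♗ ♕ ♔ ♗ · ♖


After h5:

♜ ♞ ♝ ♛ ♚ ♝ ♞ ♜
♟ · ♟ ♟ ♟ ♟ ♟ ·
· ♟ · · · · · ·
· · · · · · · ♟
· · · · · · · ♙
· · · · · ♘ · ·
♙ ♙ ♙ ♙ ♙ ♙ ♙ ·
♖ ♘ ♗ ♕ ♔ ♗ · ♖


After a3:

♜ ♞ ♝ ♛ ♚ ♝ ♞ ♜
♟ · ♟ ♟ ♟ ♟ ♟ ·
· ♟ · · · · · ·
· · · · · · · ♟
· · · · · · · ♙
♙ · · · · ♘ · ·
· ♙ ♙ ♙ ♙ ♙ ♙ ·
♖ ♘ ♗ ♕ ♔ ♗ · ♖



  a b c d e f g h
  ─────────────────
8│♜ ♞ ♝ ♛ ♚ ♝ ♞ ♜│8
7│♟ · ♟ ♟ ♟ ♟ ♟ ·│7
6│· ♟ · · · · · ·│6
5│· · · · · · · ♟│5
4│· · · · · · · ♙│4
3│♙ · · · · ♘ · ·│3
2│· ♙ ♙ ♙ ♙ ♙ ♙ ·│2
1│♖ ♘ ♗ ♕ ♔ ♗ · ♖│1
  ─────────────────
  a b c d e f g h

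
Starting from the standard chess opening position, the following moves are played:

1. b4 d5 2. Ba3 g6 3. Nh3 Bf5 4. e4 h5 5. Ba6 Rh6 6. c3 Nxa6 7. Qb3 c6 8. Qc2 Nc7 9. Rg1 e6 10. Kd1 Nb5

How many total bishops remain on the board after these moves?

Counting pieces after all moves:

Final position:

  a b c d e f g h
  ─────────────────
8│♜ · · ♛ ♚ ♝ ♞ ·│8
7│♟ ♟ · · · ♟ · ·│7
6│· · ♟ · ♟ · ♟ ♜│6
5│· ♞ · ♟ · ♝ · ♟│5
4│· ♙ · · ♙ · · ·│4
3│♗ · ♙ · · · · ♘│3
2│♙ · ♕ ♙ · ♙ ♙ ♙│2
1│♖ ♘ · ♔ · · ♖ ·│1
  ─────────────────
  a b c d e f g h


3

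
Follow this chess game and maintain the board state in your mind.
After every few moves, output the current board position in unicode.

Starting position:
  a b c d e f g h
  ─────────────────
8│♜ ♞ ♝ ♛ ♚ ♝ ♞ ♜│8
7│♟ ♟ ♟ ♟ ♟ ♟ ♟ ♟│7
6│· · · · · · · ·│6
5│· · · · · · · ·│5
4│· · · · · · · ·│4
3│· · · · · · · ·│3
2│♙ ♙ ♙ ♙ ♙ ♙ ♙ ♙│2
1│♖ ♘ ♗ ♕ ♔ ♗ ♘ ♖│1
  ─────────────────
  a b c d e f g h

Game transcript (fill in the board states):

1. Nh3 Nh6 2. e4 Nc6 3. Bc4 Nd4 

  a b c d e f g h
  ─────────────────
8│♜ · ♝ ♛ ♚ ♝ · ♜│8
7│♟ ♟ ♟ ♟ ♟ ♟ ♟ ♟│7
6│· · · · · · · ♞│6
5│· · · · · · · ·│5
4│· · ♗ ♞ ♙ · · ·│4
3│· · · · · · · ♘│3
2│♙ ♙ ♙ ♙ · ♙ ♙ ♙│2
1│♖ ♘ ♗ ♕ ♔ · · ♖│1
  ─────────────────
  a b c d e f g h

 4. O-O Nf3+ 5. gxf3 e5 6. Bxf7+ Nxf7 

  a b c d e f g h
  ─────────────────
8│♜ · ♝ ♛ ♚ ♝ · ♜│8
7│♟ ♟ ♟ ♟ · ♞ ♟ ♟│7
6│· · · · · · · ·│6
5│· · · · ♟ · · ·│5
4│· · · · ♙ · · ·│4
3│· · · · · ♙ · ♘│3
2│♙ ♙ ♙ ♙ · ♙ · ♙│2
1│♖ ♘ ♗ ♕ · ♖ ♔ ·│1
  ─────────────────
  a b c d e f g h

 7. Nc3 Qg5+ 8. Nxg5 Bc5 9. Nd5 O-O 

  a b c d e f g h
  ─────────────────
8│♜ · ♝ · · ♜ ♚ ·│8
7│♟ ♟ ♟ ♟ · ♞ ♟ ♟│7
6│· · · · · · · ·│6
5│· · ♝ ♘ ♟ · ♘ ·│5
4│· · · · ♙ · · ·│4
3│· · · · · ♙ · ·│3
2│♙ ♙ ♙ ♙ · ♙ · ♙│2
1│♖ · ♗ ♕ · ♖ ♔ ·│1
  ─────────────────
  a b c d e f g h

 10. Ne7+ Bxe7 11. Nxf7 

  a b c d e f g h
  ─────────────────
8│♜ · ♝ · · ♜ ♚ ·│8
7│♟ ♟ ♟ ♟ ♝ ♘ ♟ ♟│7
6│· · · · · · · ·│6
5│· · · · ♟ · · ·│5
4│· · · · ♙ · · ·│4
3│· · · · · ♙ · ·│3
2│♙ ♙ ♙ ♙ · ♙ · ♙│2
1│♖ · ♗ ♕ · ♖ ♔ ·│1
  ─────────────────
  a b c d e f g h


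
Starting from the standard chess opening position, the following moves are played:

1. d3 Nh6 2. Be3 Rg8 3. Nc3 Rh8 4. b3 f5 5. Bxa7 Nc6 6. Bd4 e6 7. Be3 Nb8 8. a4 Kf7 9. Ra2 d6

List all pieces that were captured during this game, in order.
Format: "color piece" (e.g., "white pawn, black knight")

Tracking captures:
  Bxa7: captured black pawn

black pawn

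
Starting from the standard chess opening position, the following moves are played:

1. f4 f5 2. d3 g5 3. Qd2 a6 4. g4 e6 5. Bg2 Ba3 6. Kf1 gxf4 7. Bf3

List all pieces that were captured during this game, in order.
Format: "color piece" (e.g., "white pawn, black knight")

Tracking captures:
  gxf4: captured white pawn

white pawn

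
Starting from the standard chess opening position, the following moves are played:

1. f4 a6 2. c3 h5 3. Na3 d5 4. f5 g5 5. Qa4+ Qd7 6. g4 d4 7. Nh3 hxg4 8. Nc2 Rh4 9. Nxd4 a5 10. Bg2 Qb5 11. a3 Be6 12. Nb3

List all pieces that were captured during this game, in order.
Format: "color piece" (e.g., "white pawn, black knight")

Tracking captures:
  hxg4: captured white pawn
  Nxd4: captured black pawn

white pawn, black pawn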